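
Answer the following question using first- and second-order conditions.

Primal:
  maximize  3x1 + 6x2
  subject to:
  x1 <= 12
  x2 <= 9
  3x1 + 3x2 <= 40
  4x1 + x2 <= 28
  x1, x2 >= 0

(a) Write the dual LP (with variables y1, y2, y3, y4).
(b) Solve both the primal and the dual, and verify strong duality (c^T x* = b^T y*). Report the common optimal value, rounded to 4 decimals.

The standard primal-dual pair for 'max c^T x s.t. A x <= b, x >= 0' is:
  Dual:  min b^T y  s.t.  A^T y >= c,  y >= 0.

So the dual LP is:
  minimize  12y1 + 9y2 + 40y3 + 28y4
  subject to:
    y1 + 3y3 + 4y4 >= 3
    y2 + 3y3 + y4 >= 6
    y1, y2, y3, y4 >= 0

Solving the primal: x* = (4.3333, 9).
  primal value c^T x* = 67.
Solving the dual: y* = (0, 3, 1, 0).
  dual value b^T y* = 67.
Strong duality: c^T x* = b^T y*. Confirmed.

67


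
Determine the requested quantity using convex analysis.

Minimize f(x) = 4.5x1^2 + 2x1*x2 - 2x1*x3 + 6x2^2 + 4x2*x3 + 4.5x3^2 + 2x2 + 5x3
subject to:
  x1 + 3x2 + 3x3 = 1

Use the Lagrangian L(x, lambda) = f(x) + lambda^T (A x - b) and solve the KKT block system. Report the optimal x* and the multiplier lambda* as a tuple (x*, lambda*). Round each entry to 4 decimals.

Form the Lagrangian:
  L(x, lambda) = (1/2) x^T Q x + c^T x + lambda^T (A x - b)
Stationarity (grad_x L = 0): Q x + c + A^T lambda = 0.
Primal feasibility: A x = b.

This gives the KKT block system:
  [ Q   A^T ] [ x     ]   [-c ]
  [ A    0  ] [ lambda ] = [ b ]

Solving the linear system:
  x*      = (0.1466, 0.2951, -0.0106)
  lambda* = (-1.9306)
  f(x*)   = 1.2338

x* = (0.1466, 0.2951, -0.0106), lambda* = (-1.9306)


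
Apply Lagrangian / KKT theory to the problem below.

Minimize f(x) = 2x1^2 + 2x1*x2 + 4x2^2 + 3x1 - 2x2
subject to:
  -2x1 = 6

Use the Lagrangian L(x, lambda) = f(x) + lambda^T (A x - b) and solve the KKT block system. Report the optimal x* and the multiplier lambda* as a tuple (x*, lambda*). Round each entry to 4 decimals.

Form the Lagrangian:
  L(x, lambda) = (1/2) x^T Q x + c^T x + lambda^T (A x - b)
Stationarity (grad_x L = 0): Q x + c + A^T lambda = 0.
Primal feasibility: A x = b.

This gives the KKT block system:
  [ Q   A^T ] [ x     ]   [-c ]
  [ A    0  ] [ lambda ] = [ b ]

Solving the linear system:
  x*      = (-3, 1)
  lambda* = (-3.5)
  f(x*)   = 5

x* = (-3, 1), lambda* = (-3.5)


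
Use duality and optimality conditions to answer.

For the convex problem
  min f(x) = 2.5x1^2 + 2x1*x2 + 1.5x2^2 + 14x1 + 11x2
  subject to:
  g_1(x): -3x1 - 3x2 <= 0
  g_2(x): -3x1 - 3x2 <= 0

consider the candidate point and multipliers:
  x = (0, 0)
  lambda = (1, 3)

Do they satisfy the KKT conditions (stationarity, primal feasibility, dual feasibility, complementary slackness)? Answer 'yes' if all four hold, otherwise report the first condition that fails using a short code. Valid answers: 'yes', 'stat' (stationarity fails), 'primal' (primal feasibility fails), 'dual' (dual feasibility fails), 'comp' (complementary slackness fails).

Gradient of f: grad f(x) = Q x + c = (14, 11)
Constraint values g_i(x) = a_i^T x - b_i:
  g_1((0, 0)) = 0
  g_2((0, 0)) = 0
Stationarity residual: grad f(x) + sum_i lambda_i a_i = (2, -1)
  -> stationarity FAILS
Primal feasibility (all g_i <= 0): OK
Dual feasibility (all lambda_i >= 0): OK
Complementary slackness (lambda_i * g_i(x) = 0 for all i): OK

Verdict: the first failing condition is stationarity -> stat.

stat


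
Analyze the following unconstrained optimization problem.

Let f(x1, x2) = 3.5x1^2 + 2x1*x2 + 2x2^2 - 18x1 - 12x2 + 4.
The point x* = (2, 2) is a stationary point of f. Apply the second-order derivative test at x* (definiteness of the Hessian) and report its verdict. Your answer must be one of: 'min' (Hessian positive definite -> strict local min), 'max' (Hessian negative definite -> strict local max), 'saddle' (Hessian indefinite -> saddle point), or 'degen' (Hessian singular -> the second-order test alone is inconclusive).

Compute the Hessian H = grad^2 f:
  H = [[7, 2], [2, 4]]
Verify stationarity: grad f(x*) = H x* + g = (0, 0).
Eigenvalues of H: 3, 8.
Both eigenvalues > 0, so H is positive definite -> x* is a strict local min.

min


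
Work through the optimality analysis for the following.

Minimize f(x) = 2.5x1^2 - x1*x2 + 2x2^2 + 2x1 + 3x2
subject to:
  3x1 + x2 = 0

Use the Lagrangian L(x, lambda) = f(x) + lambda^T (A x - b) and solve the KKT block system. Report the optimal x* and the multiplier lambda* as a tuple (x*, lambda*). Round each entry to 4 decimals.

Form the Lagrangian:
  L(x, lambda) = (1/2) x^T Q x + c^T x + lambda^T (A x - b)
Stationarity (grad_x L = 0): Q x + c + A^T lambda = 0.
Primal feasibility: A x = b.

This gives the KKT block system:
  [ Q   A^T ] [ x     ]   [-c ]
  [ A    0  ] [ lambda ] = [ b ]

Solving the linear system:
  x*      = (0.1489, -0.4468)
  lambda* = (-1.0638)
  f(x*)   = -0.5213

x* = (0.1489, -0.4468), lambda* = (-1.0638)


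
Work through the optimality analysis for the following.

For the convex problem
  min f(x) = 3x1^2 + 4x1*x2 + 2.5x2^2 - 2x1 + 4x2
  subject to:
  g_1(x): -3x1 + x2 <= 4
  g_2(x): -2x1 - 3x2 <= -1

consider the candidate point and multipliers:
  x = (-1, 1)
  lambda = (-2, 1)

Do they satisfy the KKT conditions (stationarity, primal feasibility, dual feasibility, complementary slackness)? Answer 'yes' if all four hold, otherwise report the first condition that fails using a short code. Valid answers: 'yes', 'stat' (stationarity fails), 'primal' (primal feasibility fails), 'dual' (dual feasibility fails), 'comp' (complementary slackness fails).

Gradient of f: grad f(x) = Q x + c = (-4, 5)
Constraint values g_i(x) = a_i^T x - b_i:
  g_1((-1, 1)) = 0
  g_2((-1, 1)) = 0
Stationarity residual: grad f(x) + sum_i lambda_i a_i = (0, 0)
  -> stationarity OK
Primal feasibility (all g_i <= 0): OK
Dual feasibility (all lambda_i >= 0): FAILS
Complementary slackness (lambda_i * g_i(x) = 0 for all i): OK

Verdict: the first failing condition is dual_feasibility -> dual.

dual


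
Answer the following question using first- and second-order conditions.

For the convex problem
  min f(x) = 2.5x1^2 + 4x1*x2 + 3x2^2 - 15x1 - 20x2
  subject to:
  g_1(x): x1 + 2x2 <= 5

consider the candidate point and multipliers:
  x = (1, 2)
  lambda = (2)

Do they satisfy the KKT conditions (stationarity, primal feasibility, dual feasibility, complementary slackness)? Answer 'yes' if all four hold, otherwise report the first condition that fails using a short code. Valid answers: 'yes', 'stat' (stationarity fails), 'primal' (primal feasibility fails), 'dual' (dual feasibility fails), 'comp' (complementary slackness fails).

Gradient of f: grad f(x) = Q x + c = (-2, -4)
Constraint values g_i(x) = a_i^T x - b_i:
  g_1((1, 2)) = 0
Stationarity residual: grad f(x) + sum_i lambda_i a_i = (0, 0)
  -> stationarity OK
Primal feasibility (all g_i <= 0): OK
Dual feasibility (all lambda_i >= 0): OK
Complementary slackness (lambda_i * g_i(x) = 0 for all i): OK

Verdict: yes, KKT holds.

yes


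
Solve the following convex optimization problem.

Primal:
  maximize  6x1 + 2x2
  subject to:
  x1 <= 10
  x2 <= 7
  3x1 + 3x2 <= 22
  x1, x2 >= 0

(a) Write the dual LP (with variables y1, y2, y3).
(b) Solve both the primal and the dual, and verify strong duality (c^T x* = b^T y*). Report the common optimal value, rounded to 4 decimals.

The standard primal-dual pair for 'max c^T x s.t. A x <= b, x >= 0' is:
  Dual:  min b^T y  s.t.  A^T y >= c,  y >= 0.

So the dual LP is:
  minimize  10y1 + 7y2 + 22y3
  subject to:
    y1 + 3y3 >= 6
    y2 + 3y3 >= 2
    y1, y2, y3 >= 0

Solving the primal: x* = (7.3333, 0).
  primal value c^T x* = 44.
Solving the dual: y* = (0, 0, 2).
  dual value b^T y* = 44.
Strong duality: c^T x* = b^T y*. Confirmed.

44


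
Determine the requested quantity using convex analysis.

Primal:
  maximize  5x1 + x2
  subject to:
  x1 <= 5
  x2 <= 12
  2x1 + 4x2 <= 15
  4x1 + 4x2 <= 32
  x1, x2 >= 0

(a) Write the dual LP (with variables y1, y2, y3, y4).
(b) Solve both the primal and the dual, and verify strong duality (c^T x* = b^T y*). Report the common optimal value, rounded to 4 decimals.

The standard primal-dual pair for 'max c^T x s.t. A x <= b, x >= 0' is:
  Dual:  min b^T y  s.t.  A^T y >= c,  y >= 0.

So the dual LP is:
  minimize  5y1 + 12y2 + 15y3 + 32y4
  subject to:
    y1 + 2y3 + 4y4 >= 5
    y2 + 4y3 + 4y4 >= 1
    y1, y2, y3, y4 >= 0

Solving the primal: x* = (5, 1.25).
  primal value c^T x* = 26.25.
Solving the dual: y* = (4.5, 0, 0.25, 0).
  dual value b^T y* = 26.25.
Strong duality: c^T x* = b^T y*. Confirmed.

26.25


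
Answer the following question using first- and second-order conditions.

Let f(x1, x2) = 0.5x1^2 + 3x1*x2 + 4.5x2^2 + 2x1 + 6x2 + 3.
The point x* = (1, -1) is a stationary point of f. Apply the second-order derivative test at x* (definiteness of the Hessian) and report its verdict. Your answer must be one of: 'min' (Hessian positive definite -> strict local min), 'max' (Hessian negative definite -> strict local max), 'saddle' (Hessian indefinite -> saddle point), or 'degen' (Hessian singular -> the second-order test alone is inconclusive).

Compute the Hessian H = grad^2 f:
  H = [[1, 3], [3, 9]]
Verify stationarity: grad f(x*) = H x* + g = (0, 0).
Eigenvalues of H: 0, 10.
H has a zero eigenvalue (singular; positive semidefinite but not definite), so H is neither positive definite, negative definite, nor indefinite. The second-order test alone is inconclusive -> degen.
(Indeed, f is constant along the null direction of H through x*, so x* is not a strict local extremum.)

degen


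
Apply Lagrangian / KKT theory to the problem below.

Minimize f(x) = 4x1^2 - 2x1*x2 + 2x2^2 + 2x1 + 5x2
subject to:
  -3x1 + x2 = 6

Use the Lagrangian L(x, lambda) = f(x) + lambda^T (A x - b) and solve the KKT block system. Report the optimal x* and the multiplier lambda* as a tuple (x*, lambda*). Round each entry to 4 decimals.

Form the Lagrangian:
  L(x, lambda) = (1/2) x^T Q x + c^T x + lambda^T (A x - b)
Stationarity (grad_x L = 0): Q x + c + A^T lambda = 0.
Primal feasibility: A x = b.

This gives the KKT block system:
  [ Q   A^T ] [ x     ]   [-c ]
  [ A    0  ] [ lambda ] = [ b ]

Solving the linear system:
  x*      = (-2.4063, -1.2188)
  lambda* = (-4.9375)
  f(x*)   = 9.3594

x* = (-2.4063, -1.2188), lambda* = (-4.9375)


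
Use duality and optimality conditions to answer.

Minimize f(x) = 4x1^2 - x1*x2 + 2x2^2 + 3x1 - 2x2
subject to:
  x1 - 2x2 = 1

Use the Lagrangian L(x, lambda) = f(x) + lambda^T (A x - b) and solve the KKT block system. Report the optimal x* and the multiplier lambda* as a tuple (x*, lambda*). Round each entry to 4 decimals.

Form the Lagrangian:
  L(x, lambda) = (1/2) x^T Q x + c^T x + lambda^T (A x - b)
Stationarity (grad_x L = 0): Q x + c + A^T lambda = 0.
Primal feasibility: A x = b.

This gives the KKT block system:
  [ Q   A^T ] [ x     ]   [-c ]
  [ A    0  ] [ lambda ] = [ b ]

Solving the linear system:
  x*      = (-0.1875, -0.5938)
  lambda* = (-2.0938)
  f(x*)   = 1.3594

x* = (-0.1875, -0.5938), lambda* = (-2.0938)


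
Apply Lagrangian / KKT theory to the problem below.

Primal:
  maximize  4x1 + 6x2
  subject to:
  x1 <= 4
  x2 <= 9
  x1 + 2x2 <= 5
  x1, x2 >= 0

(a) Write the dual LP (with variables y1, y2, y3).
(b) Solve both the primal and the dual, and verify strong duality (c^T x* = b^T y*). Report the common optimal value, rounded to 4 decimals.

The standard primal-dual pair for 'max c^T x s.t. A x <= b, x >= 0' is:
  Dual:  min b^T y  s.t.  A^T y >= c,  y >= 0.

So the dual LP is:
  minimize  4y1 + 9y2 + 5y3
  subject to:
    y1 + y3 >= 4
    y2 + 2y3 >= 6
    y1, y2, y3 >= 0

Solving the primal: x* = (4, 0.5).
  primal value c^T x* = 19.
Solving the dual: y* = (1, 0, 3).
  dual value b^T y* = 19.
Strong duality: c^T x* = b^T y*. Confirmed.

19


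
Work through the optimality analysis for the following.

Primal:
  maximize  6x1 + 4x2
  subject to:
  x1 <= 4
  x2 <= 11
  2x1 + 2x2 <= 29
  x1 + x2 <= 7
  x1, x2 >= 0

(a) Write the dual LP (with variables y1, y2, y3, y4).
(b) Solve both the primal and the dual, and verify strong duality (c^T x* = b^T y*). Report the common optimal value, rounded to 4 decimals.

The standard primal-dual pair for 'max c^T x s.t. A x <= b, x >= 0' is:
  Dual:  min b^T y  s.t.  A^T y >= c,  y >= 0.

So the dual LP is:
  minimize  4y1 + 11y2 + 29y3 + 7y4
  subject to:
    y1 + 2y3 + y4 >= 6
    y2 + 2y3 + y4 >= 4
    y1, y2, y3, y4 >= 0

Solving the primal: x* = (4, 3).
  primal value c^T x* = 36.
Solving the dual: y* = (2, 0, 0, 4).
  dual value b^T y* = 36.
Strong duality: c^T x* = b^T y*. Confirmed.

36


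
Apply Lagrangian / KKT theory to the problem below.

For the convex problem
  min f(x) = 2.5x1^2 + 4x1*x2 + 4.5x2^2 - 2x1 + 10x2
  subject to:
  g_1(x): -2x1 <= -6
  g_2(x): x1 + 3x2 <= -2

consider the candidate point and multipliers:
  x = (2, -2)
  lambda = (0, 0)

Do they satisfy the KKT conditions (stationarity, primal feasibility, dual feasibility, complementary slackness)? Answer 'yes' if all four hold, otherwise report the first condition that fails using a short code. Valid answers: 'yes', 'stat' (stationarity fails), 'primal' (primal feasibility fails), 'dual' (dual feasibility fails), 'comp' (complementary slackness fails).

Gradient of f: grad f(x) = Q x + c = (0, 0)
Constraint values g_i(x) = a_i^T x - b_i:
  g_1((2, -2)) = 2
  g_2((2, -2)) = -2
Stationarity residual: grad f(x) + sum_i lambda_i a_i = (0, 0)
  -> stationarity OK
Primal feasibility (all g_i <= 0): FAILS
Dual feasibility (all lambda_i >= 0): OK
Complementary slackness (lambda_i * g_i(x) = 0 for all i): OK

Verdict: the first failing condition is primal_feasibility -> primal.

primal


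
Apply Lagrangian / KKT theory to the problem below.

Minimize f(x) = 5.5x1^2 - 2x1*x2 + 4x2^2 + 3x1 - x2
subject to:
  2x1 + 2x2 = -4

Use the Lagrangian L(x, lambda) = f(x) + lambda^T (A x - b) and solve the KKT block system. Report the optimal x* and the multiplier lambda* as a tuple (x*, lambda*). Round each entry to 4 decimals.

Form the Lagrangian:
  L(x, lambda) = (1/2) x^T Q x + c^T x + lambda^T (A x - b)
Stationarity (grad_x L = 0): Q x + c + A^T lambda = 0.
Primal feasibility: A x = b.

This gives the KKT block system:
  [ Q   A^T ] [ x     ]   [-c ]
  [ A    0  ] [ lambda ] = [ b ]

Solving the linear system:
  x*      = (-1.0435, -0.9565)
  lambda* = (3.2826)
  f(x*)   = 5.4783

x* = (-1.0435, -0.9565), lambda* = (3.2826)


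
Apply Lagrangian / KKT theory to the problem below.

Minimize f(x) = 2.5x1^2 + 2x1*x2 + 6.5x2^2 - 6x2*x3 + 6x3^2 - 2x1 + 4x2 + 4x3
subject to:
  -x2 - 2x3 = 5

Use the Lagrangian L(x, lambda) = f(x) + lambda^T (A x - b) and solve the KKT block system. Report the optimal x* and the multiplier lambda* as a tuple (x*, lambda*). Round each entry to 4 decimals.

Form the Lagrangian:
  L(x, lambda) = (1/2) x^T Q x + c^T x + lambda^T (A x - b)
Stationarity (grad_x L = 0): Q x + c + A^T lambda = 0.
Primal feasibility: A x = b.

This gives the KKT block system:
  [ Q   A^T ] [ x     ]   [-c ]
  [ A    0  ] [ lambda ] = [ b ]

Solving the linear system:
  x*      = (1.0189, -1.5472, -1.7264)
  lambda* = (-3.717)
  f(x*)   = 1.7264

x* = (1.0189, -1.5472, -1.7264), lambda* = (-3.717)


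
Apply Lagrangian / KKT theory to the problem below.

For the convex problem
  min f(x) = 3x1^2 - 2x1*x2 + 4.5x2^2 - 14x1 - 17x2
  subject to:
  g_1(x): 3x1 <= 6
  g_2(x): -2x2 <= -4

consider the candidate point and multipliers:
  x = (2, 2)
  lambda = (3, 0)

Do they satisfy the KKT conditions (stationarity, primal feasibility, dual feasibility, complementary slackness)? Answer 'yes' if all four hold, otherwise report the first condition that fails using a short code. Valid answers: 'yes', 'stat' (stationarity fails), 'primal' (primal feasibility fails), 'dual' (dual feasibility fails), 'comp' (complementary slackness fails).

Gradient of f: grad f(x) = Q x + c = (-6, -3)
Constraint values g_i(x) = a_i^T x - b_i:
  g_1((2, 2)) = 0
  g_2((2, 2)) = 0
Stationarity residual: grad f(x) + sum_i lambda_i a_i = (3, -3)
  -> stationarity FAILS
Primal feasibility (all g_i <= 0): OK
Dual feasibility (all lambda_i >= 0): OK
Complementary slackness (lambda_i * g_i(x) = 0 for all i): OK

Verdict: the first failing condition is stationarity -> stat.

stat


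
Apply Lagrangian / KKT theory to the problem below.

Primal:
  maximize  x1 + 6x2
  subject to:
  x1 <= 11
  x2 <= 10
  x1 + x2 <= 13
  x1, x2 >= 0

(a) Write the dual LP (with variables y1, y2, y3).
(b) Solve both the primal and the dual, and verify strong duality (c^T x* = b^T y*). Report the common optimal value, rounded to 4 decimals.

The standard primal-dual pair for 'max c^T x s.t. A x <= b, x >= 0' is:
  Dual:  min b^T y  s.t.  A^T y >= c,  y >= 0.

So the dual LP is:
  minimize  11y1 + 10y2 + 13y3
  subject to:
    y1 + y3 >= 1
    y2 + y3 >= 6
    y1, y2, y3 >= 0

Solving the primal: x* = (3, 10).
  primal value c^T x* = 63.
Solving the dual: y* = (0, 5, 1).
  dual value b^T y* = 63.
Strong duality: c^T x* = b^T y*. Confirmed.

63


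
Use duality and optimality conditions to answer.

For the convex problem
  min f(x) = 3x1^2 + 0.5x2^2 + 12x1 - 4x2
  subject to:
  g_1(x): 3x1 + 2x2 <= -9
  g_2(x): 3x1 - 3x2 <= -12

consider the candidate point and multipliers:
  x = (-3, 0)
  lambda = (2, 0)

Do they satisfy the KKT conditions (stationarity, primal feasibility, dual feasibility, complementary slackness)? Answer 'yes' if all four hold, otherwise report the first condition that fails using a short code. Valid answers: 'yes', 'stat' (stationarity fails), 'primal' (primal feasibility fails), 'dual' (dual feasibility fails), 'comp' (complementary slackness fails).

Gradient of f: grad f(x) = Q x + c = (-6, -4)
Constraint values g_i(x) = a_i^T x - b_i:
  g_1((-3, 0)) = 0
  g_2((-3, 0)) = 3
Stationarity residual: grad f(x) + sum_i lambda_i a_i = (0, 0)
  -> stationarity OK
Primal feasibility (all g_i <= 0): FAILS
Dual feasibility (all lambda_i >= 0): OK
Complementary slackness (lambda_i * g_i(x) = 0 for all i): OK

Verdict: the first failing condition is primal_feasibility -> primal.

primal


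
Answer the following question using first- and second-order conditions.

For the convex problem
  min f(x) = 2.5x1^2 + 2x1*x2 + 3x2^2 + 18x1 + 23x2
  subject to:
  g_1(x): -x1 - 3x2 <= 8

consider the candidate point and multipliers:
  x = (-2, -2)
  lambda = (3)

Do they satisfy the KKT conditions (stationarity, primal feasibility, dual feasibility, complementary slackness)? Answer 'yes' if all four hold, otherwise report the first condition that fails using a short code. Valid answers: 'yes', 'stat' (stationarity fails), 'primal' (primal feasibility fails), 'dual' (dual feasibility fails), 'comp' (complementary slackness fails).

Gradient of f: grad f(x) = Q x + c = (4, 7)
Constraint values g_i(x) = a_i^T x - b_i:
  g_1((-2, -2)) = 0
Stationarity residual: grad f(x) + sum_i lambda_i a_i = (1, -2)
  -> stationarity FAILS
Primal feasibility (all g_i <= 0): OK
Dual feasibility (all lambda_i >= 0): OK
Complementary slackness (lambda_i * g_i(x) = 0 for all i): OK

Verdict: the first failing condition is stationarity -> stat.

stat


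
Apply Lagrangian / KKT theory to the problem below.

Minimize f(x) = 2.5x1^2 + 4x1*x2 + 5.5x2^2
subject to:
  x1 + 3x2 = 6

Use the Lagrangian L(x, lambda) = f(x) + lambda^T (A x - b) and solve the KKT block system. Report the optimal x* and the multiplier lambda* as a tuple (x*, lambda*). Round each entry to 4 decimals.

Form the Lagrangian:
  L(x, lambda) = (1/2) x^T Q x + c^T x + lambda^T (A x - b)
Stationarity (grad_x L = 0): Q x + c + A^T lambda = 0.
Primal feasibility: A x = b.

This gives the KKT block system:
  [ Q   A^T ] [ x     ]   [-c ]
  [ A    0  ] [ lambda ] = [ b ]

Solving the linear system:
  x*      = (-0.1875, 2.0625)
  lambda* = (-7.3125)
  f(x*)   = 21.9375

x* = (-0.1875, 2.0625), lambda* = (-7.3125)


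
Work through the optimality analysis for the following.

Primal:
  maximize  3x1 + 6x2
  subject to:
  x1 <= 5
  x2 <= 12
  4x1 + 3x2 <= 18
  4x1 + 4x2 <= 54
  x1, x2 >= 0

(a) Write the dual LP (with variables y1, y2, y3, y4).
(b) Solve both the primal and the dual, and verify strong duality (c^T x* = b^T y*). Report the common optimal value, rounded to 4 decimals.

The standard primal-dual pair for 'max c^T x s.t. A x <= b, x >= 0' is:
  Dual:  min b^T y  s.t.  A^T y >= c,  y >= 0.

So the dual LP is:
  minimize  5y1 + 12y2 + 18y3 + 54y4
  subject to:
    y1 + 4y3 + 4y4 >= 3
    y2 + 3y3 + 4y4 >= 6
    y1, y2, y3, y4 >= 0

Solving the primal: x* = (0, 6).
  primal value c^T x* = 36.
Solving the dual: y* = (0, 0, 2, 0).
  dual value b^T y* = 36.
Strong duality: c^T x* = b^T y*. Confirmed.

36


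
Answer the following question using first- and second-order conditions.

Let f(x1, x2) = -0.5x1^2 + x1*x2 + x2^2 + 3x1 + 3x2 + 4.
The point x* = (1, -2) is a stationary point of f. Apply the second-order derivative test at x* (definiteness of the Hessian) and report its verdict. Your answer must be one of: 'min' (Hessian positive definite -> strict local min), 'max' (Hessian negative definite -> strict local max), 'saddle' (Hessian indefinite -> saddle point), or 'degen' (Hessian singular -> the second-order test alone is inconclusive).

Compute the Hessian H = grad^2 f:
  H = [[-1, 1], [1, 2]]
Verify stationarity: grad f(x*) = H x* + g = (0, 0).
Eigenvalues of H: -1.3028, 2.3028.
Eigenvalues have mixed signs, so H is indefinite -> x* is a saddle point.

saddle


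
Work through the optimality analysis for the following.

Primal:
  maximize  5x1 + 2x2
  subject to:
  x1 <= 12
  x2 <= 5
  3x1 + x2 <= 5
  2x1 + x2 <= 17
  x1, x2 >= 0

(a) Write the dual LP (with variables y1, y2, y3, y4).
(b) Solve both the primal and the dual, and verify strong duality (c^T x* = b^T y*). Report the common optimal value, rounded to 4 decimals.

The standard primal-dual pair for 'max c^T x s.t. A x <= b, x >= 0' is:
  Dual:  min b^T y  s.t.  A^T y >= c,  y >= 0.

So the dual LP is:
  minimize  12y1 + 5y2 + 5y3 + 17y4
  subject to:
    y1 + 3y3 + 2y4 >= 5
    y2 + y3 + y4 >= 2
    y1, y2, y3, y4 >= 0

Solving the primal: x* = (0, 5).
  primal value c^T x* = 10.
Solving the dual: y* = (0, 0.3333, 1.6667, 0).
  dual value b^T y* = 10.
Strong duality: c^T x* = b^T y*. Confirmed.

10


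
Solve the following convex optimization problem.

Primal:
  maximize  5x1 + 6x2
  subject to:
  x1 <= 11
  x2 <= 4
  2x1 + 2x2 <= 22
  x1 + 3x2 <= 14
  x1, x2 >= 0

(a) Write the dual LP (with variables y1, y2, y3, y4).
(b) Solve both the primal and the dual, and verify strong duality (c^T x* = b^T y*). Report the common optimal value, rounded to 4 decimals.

The standard primal-dual pair for 'max c^T x s.t. A x <= b, x >= 0' is:
  Dual:  min b^T y  s.t.  A^T y >= c,  y >= 0.

So the dual LP is:
  minimize  11y1 + 4y2 + 22y3 + 14y4
  subject to:
    y1 + 2y3 + y4 >= 5
    y2 + 2y3 + 3y4 >= 6
    y1, y2, y3, y4 >= 0

Solving the primal: x* = (9.5, 1.5).
  primal value c^T x* = 56.5.
Solving the dual: y* = (0, 0, 2.25, 0.5).
  dual value b^T y* = 56.5.
Strong duality: c^T x* = b^T y*. Confirmed.

56.5


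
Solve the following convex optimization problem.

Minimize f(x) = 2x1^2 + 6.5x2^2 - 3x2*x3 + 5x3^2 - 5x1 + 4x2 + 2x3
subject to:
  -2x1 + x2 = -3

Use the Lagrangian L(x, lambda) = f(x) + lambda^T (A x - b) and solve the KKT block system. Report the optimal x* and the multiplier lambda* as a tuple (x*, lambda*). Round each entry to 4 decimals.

Form the Lagrangian:
  L(x, lambda) = (1/2) x^T Q x + c^T x + lambda^T (A x - b)
Stationarity (grad_x L = 0): Q x + c + A^T lambda = 0.
Primal feasibility: A x = b.

This gives the KKT block system:
  [ Q   A^T ] [ x     ]   [-c ]
  [ A    0  ] [ lambda ] = [ b ]

Solving the linear system:
  x*      = (1.3053, -0.3893, -0.3168)
  lambda* = (0.1107)
  f(x*)   = -4.1927

x* = (1.3053, -0.3893, -0.3168), lambda* = (0.1107)


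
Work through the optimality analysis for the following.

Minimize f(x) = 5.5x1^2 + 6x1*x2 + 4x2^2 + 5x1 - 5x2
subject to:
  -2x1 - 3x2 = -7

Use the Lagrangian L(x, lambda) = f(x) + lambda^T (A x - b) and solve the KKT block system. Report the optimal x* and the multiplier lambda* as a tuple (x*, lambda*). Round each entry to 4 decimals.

Form the Lagrangian:
  L(x, lambda) = (1/2) x^T Q x + c^T x + lambda^T (A x - b)
Stationarity (grad_x L = 0): Q x + c + A^T lambda = 0.
Primal feasibility: A x = b.

This gives the KKT block system:
  [ Q   A^T ] [ x     ]   [-c ]
  [ A    0  ] [ lambda ] = [ b ]

Solving the linear system:
  x*      = (-1.5085, 3.339)
  lambda* = (4.2203)
  f(x*)   = 2.6525

x* = (-1.5085, 3.339), lambda* = (4.2203)


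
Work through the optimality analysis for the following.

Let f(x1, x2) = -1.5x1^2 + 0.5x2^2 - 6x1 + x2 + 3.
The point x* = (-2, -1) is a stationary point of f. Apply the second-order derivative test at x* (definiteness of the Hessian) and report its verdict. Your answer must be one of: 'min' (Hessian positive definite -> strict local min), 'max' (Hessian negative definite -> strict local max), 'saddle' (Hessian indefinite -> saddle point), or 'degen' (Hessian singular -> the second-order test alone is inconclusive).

Compute the Hessian H = grad^2 f:
  H = [[-3, 0], [0, 1]]
Verify stationarity: grad f(x*) = H x* + g = (0, 0).
Eigenvalues of H: -3, 1.
Eigenvalues have mixed signs, so H is indefinite -> x* is a saddle point.

saddle


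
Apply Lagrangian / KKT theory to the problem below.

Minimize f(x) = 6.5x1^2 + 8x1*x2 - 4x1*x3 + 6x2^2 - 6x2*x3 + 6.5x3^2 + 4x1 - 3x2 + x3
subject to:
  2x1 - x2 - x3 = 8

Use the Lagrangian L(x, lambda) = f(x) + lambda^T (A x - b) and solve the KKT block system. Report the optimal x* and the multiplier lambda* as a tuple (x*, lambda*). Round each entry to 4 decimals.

Form the Lagrangian:
  L(x, lambda) = (1/2) x^T Q x + c^T x + lambda^T (A x - b)
Stationarity (grad_x L = 0): Q x + c + A^T lambda = 0.
Primal feasibility: A x = b.

This gives the KKT block system:
  [ Q   A^T ] [ x     ]   [-c ]
  [ A    0  ] [ lambda ] = [ b ]

Solving the linear system:
  x*      = (2.1478, -2.4908, -1.2137)
  lambda* = (-8.4248)
  f(x*)   = 41.124

x* = (2.1478, -2.4908, -1.2137), lambda* = (-8.4248)


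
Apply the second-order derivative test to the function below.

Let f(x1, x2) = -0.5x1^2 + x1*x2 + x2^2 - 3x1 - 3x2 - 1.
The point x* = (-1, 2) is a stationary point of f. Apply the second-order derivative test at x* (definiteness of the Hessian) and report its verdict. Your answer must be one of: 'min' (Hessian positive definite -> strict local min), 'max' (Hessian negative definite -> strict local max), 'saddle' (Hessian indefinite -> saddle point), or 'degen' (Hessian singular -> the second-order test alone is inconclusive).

Compute the Hessian H = grad^2 f:
  H = [[-1, 1], [1, 2]]
Verify stationarity: grad f(x*) = H x* + g = (0, 0).
Eigenvalues of H: -1.3028, 2.3028.
Eigenvalues have mixed signs, so H is indefinite -> x* is a saddle point.

saddle


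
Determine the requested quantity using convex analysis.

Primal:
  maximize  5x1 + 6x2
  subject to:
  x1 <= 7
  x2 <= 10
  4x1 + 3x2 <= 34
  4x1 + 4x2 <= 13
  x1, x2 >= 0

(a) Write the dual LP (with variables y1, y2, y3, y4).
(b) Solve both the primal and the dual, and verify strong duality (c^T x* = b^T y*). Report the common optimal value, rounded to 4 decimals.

The standard primal-dual pair for 'max c^T x s.t. A x <= b, x >= 0' is:
  Dual:  min b^T y  s.t.  A^T y >= c,  y >= 0.

So the dual LP is:
  minimize  7y1 + 10y2 + 34y3 + 13y4
  subject to:
    y1 + 4y3 + 4y4 >= 5
    y2 + 3y3 + 4y4 >= 6
    y1, y2, y3, y4 >= 0

Solving the primal: x* = (0, 3.25).
  primal value c^T x* = 19.5.
Solving the dual: y* = (0, 0, 0, 1.5).
  dual value b^T y* = 19.5.
Strong duality: c^T x* = b^T y*. Confirmed.

19.5


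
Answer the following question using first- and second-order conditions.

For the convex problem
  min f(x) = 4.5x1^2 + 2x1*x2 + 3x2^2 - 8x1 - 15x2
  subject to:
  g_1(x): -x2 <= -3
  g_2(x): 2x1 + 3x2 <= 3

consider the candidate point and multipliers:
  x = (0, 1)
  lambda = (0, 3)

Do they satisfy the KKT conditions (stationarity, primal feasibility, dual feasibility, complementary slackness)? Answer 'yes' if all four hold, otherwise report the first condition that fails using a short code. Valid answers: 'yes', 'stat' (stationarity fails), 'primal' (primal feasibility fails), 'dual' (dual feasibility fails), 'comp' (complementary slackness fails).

Gradient of f: grad f(x) = Q x + c = (-6, -9)
Constraint values g_i(x) = a_i^T x - b_i:
  g_1((0, 1)) = 2
  g_2((0, 1)) = 0
Stationarity residual: grad f(x) + sum_i lambda_i a_i = (0, 0)
  -> stationarity OK
Primal feasibility (all g_i <= 0): FAILS
Dual feasibility (all lambda_i >= 0): OK
Complementary slackness (lambda_i * g_i(x) = 0 for all i): OK

Verdict: the first failing condition is primal_feasibility -> primal.

primal


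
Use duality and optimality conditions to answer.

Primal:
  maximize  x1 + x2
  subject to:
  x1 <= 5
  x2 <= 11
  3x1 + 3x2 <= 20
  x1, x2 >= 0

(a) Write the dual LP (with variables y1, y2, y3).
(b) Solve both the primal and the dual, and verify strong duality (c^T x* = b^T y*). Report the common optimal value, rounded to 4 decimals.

The standard primal-dual pair for 'max c^T x s.t. A x <= b, x >= 0' is:
  Dual:  min b^T y  s.t.  A^T y >= c,  y >= 0.

So the dual LP is:
  minimize  5y1 + 11y2 + 20y3
  subject to:
    y1 + 3y3 >= 1
    y2 + 3y3 >= 1
    y1, y2, y3 >= 0

Solving the primal: x* = (0, 6.6667).
  primal value c^T x* = 6.6667.
Solving the dual: y* = (0, 0, 0.3333).
  dual value b^T y* = 6.6667.
Strong duality: c^T x* = b^T y*. Confirmed.

6.6667


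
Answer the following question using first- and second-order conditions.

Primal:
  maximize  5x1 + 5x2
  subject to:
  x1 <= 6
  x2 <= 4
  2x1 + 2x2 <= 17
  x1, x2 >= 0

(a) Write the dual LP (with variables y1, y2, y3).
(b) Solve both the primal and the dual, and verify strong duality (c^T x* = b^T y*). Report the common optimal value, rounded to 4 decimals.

The standard primal-dual pair for 'max c^T x s.t. A x <= b, x >= 0' is:
  Dual:  min b^T y  s.t.  A^T y >= c,  y >= 0.

So the dual LP is:
  minimize  6y1 + 4y2 + 17y3
  subject to:
    y1 + 2y3 >= 5
    y2 + 2y3 >= 5
    y1, y2, y3 >= 0

Solving the primal: x* = (4.5, 4).
  primal value c^T x* = 42.5.
Solving the dual: y* = (0, 0, 2.5).
  dual value b^T y* = 42.5.
Strong duality: c^T x* = b^T y*. Confirmed.

42.5


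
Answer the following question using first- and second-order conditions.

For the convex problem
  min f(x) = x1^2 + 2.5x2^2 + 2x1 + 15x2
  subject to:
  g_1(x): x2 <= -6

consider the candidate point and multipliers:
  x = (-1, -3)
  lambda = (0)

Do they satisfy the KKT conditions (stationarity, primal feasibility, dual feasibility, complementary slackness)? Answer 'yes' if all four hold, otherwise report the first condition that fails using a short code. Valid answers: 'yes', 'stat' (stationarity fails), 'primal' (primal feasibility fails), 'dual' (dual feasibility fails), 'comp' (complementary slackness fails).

Gradient of f: grad f(x) = Q x + c = (0, 0)
Constraint values g_i(x) = a_i^T x - b_i:
  g_1((-1, -3)) = 3
Stationarity residual: grad f(x) + sum_i lambda_i a_i = (0, 0)
  -> stationarity OK
Primal feasibility (all g_i <= 0): FAILS
Dual feasibility (all lambda_i >= 0): OK
Complementary slackness (lambda_i * g_i(x) = 0 for all i): OK

Verdict: the first failing condition is primal_feasibility -> primal.

primal


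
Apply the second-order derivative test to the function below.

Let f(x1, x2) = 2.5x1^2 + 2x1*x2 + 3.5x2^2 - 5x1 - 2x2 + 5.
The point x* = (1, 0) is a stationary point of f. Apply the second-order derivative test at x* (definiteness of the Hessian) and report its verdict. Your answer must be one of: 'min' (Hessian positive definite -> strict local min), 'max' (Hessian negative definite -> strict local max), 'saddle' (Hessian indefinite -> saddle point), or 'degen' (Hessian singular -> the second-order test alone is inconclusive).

Compute the Hessian H = grad^2 f:
  H = [[5, 2], [2, 7]]
Verify stationarity: grad f(x*) = H x* + g = (0, 0).
Eigenvalues of H: 3.7639, 8.2361.
Both eigenvalues > 0, so H is positive definite -> x* is a strict local min.

min


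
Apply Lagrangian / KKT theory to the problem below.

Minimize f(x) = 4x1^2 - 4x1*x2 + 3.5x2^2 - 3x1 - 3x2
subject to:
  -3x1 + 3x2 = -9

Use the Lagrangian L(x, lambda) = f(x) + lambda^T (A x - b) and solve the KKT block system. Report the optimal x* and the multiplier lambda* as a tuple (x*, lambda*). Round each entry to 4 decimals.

Form the Lagrangian:
  L(x, lambda) = (1/2) x^T Q x + c^T x + lambda^T (A x - b)
Stationarity (grad_x L = 0): Q x + c + A^T lambda = 0.
Primal feasibility: A x = b.

This gives the KKT block system:
  [ Q   A^T ] [ x     ]   [-c ]
  [ A    0  ] [ lambda ] = [ b ]

Solving the linear system:
  x*      = (2.1429, -0.8571)
  lambda* = (5.8571)
  f(x*)   = 24.4286

x* = (2.1429, -0.8571), lambda* = (5.8571)


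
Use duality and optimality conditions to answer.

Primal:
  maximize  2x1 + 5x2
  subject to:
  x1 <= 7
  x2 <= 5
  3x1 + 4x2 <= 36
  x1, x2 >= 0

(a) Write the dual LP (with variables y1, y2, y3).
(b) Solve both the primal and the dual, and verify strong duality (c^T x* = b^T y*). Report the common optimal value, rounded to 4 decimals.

The standard primal-dual pair for 'max c^T x s.t. A x <= b, x >= 0' is:
  Dual:  min b^T y  s.t.  A^T y >= c,  y >= 0.

So the dual LP is:
  minimize  7y1 + 5y2 + 36y3
  subject to:
    y1 + 3y3 >= 2
    y2 + 4y3 >= 5
    y1, y2, y3 >= 0

Solving the primal: x* = (5.3333, 5).
  primal value c^T x* = 35.6667.
Solving the dual: y* = (0, 2.3333, 0.6667).
  dual value b^T y* = 35.6667.
Strong duality: c^T x* = b^T y*. Confirmed.

35.6667


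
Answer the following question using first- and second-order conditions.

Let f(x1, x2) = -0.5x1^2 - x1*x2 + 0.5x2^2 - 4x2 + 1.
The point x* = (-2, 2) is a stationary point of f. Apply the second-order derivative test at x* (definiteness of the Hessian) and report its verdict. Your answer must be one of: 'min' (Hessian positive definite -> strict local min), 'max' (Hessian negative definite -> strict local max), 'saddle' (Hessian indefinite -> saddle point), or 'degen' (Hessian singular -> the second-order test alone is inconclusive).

Compute the Hessian H = grad^2 f:
  H = [[-1, -1], [-1, 1]]
Verify stationarity: grad f(x*) = H x* + g = (0, 0).
Eigenvalues of H: -1.4142, 1.4142.
Eigenvalues have mixed signs, so H is indefinite -> x* is a saddle point.

saddle


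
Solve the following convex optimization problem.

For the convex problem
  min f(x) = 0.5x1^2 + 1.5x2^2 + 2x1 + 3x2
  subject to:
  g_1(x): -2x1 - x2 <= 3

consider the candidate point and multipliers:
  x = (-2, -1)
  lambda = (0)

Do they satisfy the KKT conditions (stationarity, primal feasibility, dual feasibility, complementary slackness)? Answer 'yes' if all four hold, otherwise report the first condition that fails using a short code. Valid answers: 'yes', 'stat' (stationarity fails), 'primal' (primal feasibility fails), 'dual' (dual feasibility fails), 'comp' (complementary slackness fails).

Gradient of f: grad f(x) = Q x + c = (0, 0)
Constraint values g_i(x) = a_i^T x - b_i:
  g_1((-2, -1)) = 2
Stationarity residual: grad f(x) + sum_i lambda_i a_i = (0, 0)
  -> stationarity OK
Primal feasibility (all g_i <= 0): FAILS
Dual feasibility (all lambda_i >= 0): OK
Complementary slackness (lambda_i * g_i(x) = 0 for all i): OK

Verdict: the first failing condition is primal_feasibility -> primal.

primal


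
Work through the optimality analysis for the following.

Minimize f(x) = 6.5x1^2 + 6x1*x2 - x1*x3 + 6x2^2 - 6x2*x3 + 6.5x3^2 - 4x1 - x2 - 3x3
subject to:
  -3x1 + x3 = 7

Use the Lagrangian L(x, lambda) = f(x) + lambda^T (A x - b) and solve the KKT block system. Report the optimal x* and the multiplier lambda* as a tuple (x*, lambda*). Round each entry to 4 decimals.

Form the Lagrangian:
  L(x, lambda) = (1/2) x^T Q x + c^T x + lambda^T (A x - b)
Stationarity (grad_x L = 0): Q x + c + A^T lambda = 0.
Primal feasibility: A x = b.

This gives the KKT block system:
  [ Q   A^T ] [ x     ]   [-c ]
  [ A    0  ] [ lambda ] = [ b ]

Solving the linear system:
  x*      = (-1.875, 1.7083, 1.375)
  lambda* = (-6.5)
  f(x*)   = 23.5833

x* = (-1.875, 1.7083, 1.375), lambda* = (-6.5)


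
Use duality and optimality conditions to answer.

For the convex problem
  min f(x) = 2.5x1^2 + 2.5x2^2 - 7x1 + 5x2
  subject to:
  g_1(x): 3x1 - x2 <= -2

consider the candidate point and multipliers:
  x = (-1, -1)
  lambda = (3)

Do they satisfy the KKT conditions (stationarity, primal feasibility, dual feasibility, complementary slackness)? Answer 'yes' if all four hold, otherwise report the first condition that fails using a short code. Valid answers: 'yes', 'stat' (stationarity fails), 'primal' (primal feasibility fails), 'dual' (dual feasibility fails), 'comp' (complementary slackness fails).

Gradient of f: grad f(x) = Q x + c = (-12, 0)
Constraint values g_i(x) = a_i^T x - b_i:
  g_1((-1, -1)) = 0
Stationarity residual: grad f(x) + sum_i lambda_i a_i = (-3, -3)
  -> stationarity FAILS
Primal feasibility (all g_i <= 0): OK
Dual feasibility (all lambda_i >= 0): OK
Complementary slackness (lambda_i * g_i(x) = 0 for all i): OK

Verdict: the first failing condition is stationarity -> stat.

stat


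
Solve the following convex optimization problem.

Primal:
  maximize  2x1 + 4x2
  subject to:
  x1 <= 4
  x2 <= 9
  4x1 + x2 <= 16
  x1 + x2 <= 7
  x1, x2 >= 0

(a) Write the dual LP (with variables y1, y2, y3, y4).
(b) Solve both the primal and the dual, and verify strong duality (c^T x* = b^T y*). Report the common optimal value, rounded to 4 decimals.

The standard primal-dual pair for 'max c^T x s.t. A x <= b, x >= 0' is:
  Dual:  min b^T y  s.t.  A^T y >= c,  y >= 0.

So the dual LP is:
  minimize  4y1 + 9y2 + 16y3 + 7y4
  subject to:
    y1 + 4y3 + y4 >= 2
    y2 + y3 + y4 >= 4
    y1, y2, y3, y4 >= 0

Solving the primal: x* = (0, 7).
  primal value c^T x* = 28.
Solving the dual: y* = (0, 0, 0, 4).
  dual value b^T y* = 28.
Strong duality: c^T x* = b^T y*. Confirmed.

28


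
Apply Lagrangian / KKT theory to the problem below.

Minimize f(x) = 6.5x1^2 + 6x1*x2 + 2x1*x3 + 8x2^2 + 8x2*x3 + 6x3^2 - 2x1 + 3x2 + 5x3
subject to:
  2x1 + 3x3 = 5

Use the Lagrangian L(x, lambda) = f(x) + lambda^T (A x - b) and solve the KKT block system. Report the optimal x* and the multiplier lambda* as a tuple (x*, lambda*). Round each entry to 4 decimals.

Form the Lagrangian:
  L(x, lambda) = (1/2) x^T Q x + c^T x + lambda^T (A x - b)
Stationarity (grad_x L = 0): Q x + c + A^T lambda = 0.
Primal feasibility: A x = b.

This gives the KKT block system:
  [ Q   A^T ] [ x     ]   [-c ]
  [ A    0  ] [ lambda ] = [ b ]

Solving the linear system:
  x*      = (1.024, -1.0635, 0.984)
  lambda* = (-3.4494)
  f(x*)   = 8.4643

x* = (1.024, -1.0635, 0.984), lambda* = (-3.4494)


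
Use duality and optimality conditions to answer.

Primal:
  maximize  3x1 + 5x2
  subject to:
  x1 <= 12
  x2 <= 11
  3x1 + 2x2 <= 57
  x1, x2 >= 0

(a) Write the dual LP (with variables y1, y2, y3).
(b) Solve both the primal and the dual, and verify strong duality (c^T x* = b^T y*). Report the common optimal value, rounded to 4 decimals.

The standard primal-dual pair for 'max c^T x s.t. A x <= b, x >= 0' is:
  Dual:  min b^T y  s.t.  A^T y >= c,  y >= 0.

So the dual LP is:
  minimize  12y1 + 11y2 + 57y3
  subject to:
    y1 + 3y3 >= 3
    y2 + 2y3 >= 5
    y1, y2, y3 >= 0

Solving the primal: x* = (11.6667, 11).
  primal value c^T x* = 90.
Solving the dual: y* = (0, 3, 1).
  dual value b^T y* = 90.
Strong duality: c^T x* = b^T y*. Confirmed.

90


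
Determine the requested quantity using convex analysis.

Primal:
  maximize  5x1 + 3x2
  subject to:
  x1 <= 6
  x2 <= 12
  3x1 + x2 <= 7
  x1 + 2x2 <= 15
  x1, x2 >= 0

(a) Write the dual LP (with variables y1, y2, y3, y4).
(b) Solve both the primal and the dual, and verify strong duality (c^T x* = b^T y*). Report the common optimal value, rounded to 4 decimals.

The standard primal-dual pair for 'max c^T x s.t. A x <= b, x >= 0' is:
  Dual:  min b^T y  s.t.  A^T y >= c,  y >= 0.

So the dual LP is:
  minimize  6y1 + 12y2 + 7y3 + 15y4
  subject to:
    y1 + 3y3 + y4 >= 5
    y2 + y3 + 2y4 >= 3
    y1, y2, y3, y4 >= 0

Solving the primal: x* = (0, 7).
  primal value c^T x* = 21.
Solving the dual: y* = (0, 0, 3, 0).
  dual value b^T y* = 21.
Strong duality: c^T x* = b^T y*. Confirmed.

21
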